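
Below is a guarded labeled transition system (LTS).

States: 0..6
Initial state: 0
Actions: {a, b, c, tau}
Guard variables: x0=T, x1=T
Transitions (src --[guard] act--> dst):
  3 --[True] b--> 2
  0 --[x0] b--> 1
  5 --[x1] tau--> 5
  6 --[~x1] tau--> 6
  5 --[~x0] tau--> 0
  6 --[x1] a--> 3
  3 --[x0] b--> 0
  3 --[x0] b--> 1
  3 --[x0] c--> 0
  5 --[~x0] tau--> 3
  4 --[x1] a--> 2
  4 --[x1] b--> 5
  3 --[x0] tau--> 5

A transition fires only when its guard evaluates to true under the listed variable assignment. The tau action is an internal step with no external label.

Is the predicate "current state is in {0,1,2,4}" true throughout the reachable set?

Safe = {0,1,2,4}
Reachable = {0,1}
  0: safe
  1: safe

Answer: INVARIANT HOLDS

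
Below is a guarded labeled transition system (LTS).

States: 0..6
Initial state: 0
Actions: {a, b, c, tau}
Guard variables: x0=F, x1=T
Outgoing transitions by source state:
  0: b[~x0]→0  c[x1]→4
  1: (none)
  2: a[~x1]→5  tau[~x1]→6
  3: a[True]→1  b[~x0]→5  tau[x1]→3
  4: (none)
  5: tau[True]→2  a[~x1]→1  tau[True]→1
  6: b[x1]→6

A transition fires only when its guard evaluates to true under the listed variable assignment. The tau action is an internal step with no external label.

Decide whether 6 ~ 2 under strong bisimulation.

Refine partition for ~:
  P[0] = {{0,1,2,3,4,5,6}}
  P[1] = {{0},{1,2,4},{3},{5},{6}}
5 equivalence class(es) (converged in 2)
class of 6: {6}; class of 2: {1,2,4}

Answer: NOT BISIMILAR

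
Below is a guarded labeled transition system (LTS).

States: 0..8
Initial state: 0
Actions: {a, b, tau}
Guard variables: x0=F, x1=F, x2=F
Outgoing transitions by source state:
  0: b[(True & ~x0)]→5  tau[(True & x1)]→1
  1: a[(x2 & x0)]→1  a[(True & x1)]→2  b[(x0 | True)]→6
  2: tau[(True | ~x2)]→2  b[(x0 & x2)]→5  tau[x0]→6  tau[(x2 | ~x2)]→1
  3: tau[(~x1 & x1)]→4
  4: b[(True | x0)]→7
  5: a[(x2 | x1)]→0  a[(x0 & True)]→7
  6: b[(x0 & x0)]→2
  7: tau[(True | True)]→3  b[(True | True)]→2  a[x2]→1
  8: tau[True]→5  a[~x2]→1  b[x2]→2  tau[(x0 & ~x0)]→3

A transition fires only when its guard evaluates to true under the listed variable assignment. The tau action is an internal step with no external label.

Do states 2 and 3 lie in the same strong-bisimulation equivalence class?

Answer: NOT BISIMILAR

Working:
Refine partition for ~:
  P[0] = {{0,1,2,3,4,5,6,7,8}}
  P[1] = {{0,1,4},{2},{3,5,6},{7},{8}}
  P[2] = {{0,1},{2},{3,5,6},{4},{7},{8}}
stable after 3 split(s): 6 block(s)
2∈{2}, 3∈{3,5,6}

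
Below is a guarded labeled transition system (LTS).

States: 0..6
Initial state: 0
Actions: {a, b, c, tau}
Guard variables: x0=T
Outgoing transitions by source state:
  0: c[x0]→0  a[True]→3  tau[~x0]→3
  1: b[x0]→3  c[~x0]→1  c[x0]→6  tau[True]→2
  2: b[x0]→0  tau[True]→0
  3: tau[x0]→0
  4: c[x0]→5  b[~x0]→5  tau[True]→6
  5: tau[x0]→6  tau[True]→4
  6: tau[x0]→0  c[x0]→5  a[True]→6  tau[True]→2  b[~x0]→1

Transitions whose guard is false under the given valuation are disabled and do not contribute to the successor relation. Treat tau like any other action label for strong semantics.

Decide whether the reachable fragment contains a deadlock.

Reach set: {0,3}
  0: a→3  c→0  [2 out]
  3: tau→0  [1 out]

Answer: DEADLOCK-FREE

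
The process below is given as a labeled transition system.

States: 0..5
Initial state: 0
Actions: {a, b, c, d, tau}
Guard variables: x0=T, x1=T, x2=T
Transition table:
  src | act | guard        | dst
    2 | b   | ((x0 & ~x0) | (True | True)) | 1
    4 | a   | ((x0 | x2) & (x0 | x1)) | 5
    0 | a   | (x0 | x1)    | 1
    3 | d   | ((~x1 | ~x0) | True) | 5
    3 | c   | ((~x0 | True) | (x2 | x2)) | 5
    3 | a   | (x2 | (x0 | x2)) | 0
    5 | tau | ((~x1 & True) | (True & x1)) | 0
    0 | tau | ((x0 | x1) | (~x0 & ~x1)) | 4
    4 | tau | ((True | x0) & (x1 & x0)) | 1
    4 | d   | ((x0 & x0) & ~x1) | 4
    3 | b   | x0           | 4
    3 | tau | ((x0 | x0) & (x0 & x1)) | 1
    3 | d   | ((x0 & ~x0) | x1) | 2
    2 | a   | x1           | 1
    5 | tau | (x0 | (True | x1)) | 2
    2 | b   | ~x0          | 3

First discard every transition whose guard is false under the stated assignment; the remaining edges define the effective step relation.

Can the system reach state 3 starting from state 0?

After dropping false guards: 14 live edges.
depth 0: {0}
depth 1: {1,4}  now seen {0,1,4}
depth 2: {5}  now seen {0,1,4,5}
depth 3: {2}  now seen {0,1,2,4,5}
Reachable = {0,1,2,4,5}

Answer: UNREACHABLE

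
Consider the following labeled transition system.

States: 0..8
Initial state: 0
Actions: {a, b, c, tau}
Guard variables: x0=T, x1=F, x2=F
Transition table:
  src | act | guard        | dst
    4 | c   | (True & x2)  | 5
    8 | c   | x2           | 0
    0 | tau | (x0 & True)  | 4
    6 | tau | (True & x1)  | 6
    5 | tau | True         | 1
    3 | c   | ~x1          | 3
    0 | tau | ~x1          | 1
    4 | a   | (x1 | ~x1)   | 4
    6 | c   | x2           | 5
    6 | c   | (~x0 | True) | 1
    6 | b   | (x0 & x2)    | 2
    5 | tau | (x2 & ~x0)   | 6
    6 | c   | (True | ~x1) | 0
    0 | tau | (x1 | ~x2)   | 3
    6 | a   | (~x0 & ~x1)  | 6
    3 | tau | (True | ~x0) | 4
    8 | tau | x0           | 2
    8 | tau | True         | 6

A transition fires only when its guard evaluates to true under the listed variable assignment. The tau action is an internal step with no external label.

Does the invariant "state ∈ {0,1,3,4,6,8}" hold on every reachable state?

Answer: INVARIANT HOLDS

Analysis:
Safe = {0,1,3,4,6,8}
Reachable = {0,1,3,4}
  0: ok
  1: ok
  3: ok
  4: ok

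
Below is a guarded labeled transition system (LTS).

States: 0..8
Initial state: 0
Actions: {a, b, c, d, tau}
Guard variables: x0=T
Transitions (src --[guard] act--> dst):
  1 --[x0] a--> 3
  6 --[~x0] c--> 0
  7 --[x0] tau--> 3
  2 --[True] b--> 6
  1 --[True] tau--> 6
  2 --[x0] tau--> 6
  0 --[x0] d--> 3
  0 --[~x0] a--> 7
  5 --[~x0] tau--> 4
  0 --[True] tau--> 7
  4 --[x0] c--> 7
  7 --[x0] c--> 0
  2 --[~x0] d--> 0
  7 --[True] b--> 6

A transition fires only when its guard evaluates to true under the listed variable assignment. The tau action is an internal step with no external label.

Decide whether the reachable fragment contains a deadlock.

Reach set: {0,3,6,7}
  0: d→3  tau→7  [2 exit(s)]
  3: ∅  [no exit]
  6: ∅  [no exit]
  7: b→6  c→0  tau→3  [3 exit(s)]
trace reaching 3: d

Answer: DEADLOCK at state 3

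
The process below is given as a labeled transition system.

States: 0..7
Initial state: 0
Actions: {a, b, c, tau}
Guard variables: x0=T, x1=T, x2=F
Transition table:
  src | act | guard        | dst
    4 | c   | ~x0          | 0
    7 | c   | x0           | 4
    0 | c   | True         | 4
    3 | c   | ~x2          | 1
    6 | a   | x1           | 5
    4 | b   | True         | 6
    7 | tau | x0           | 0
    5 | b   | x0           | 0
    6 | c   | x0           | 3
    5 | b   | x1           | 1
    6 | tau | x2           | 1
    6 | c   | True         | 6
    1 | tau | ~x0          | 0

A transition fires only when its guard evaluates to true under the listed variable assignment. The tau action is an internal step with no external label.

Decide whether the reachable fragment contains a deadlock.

Answer: DEADLOCK at state 1

Trace:
Reach set: {0,1,3,4,5,6}
  0: c→4  [1 exit(s)]
  1: ∅  [deadlock]
  3: c→1  [1 exit(s)]
  4: b→6  [1 exit(s)]
  5: b→0  b→1  [2 exit(s)]
  6: a→5  c→3  c→6  [3 exit(s)]
witness 1: c·b·a·b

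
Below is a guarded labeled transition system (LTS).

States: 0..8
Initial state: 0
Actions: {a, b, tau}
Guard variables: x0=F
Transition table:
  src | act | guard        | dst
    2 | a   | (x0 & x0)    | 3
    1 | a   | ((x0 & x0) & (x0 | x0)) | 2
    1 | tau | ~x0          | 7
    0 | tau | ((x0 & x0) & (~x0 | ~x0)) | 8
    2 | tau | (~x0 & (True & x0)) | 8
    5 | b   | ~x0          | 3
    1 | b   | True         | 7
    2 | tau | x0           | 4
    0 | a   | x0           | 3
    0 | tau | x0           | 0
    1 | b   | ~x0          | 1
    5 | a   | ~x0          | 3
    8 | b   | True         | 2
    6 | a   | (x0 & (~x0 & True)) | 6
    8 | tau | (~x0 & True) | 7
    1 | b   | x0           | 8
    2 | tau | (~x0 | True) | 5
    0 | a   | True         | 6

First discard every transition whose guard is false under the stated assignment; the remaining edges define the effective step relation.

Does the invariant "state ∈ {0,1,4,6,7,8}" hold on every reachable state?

Answer: INVARIANT HOLDS

Working:
Inv-set: {0,1,4,6,7,8}
Reach set: {0,6}
  0: ok
  6: ok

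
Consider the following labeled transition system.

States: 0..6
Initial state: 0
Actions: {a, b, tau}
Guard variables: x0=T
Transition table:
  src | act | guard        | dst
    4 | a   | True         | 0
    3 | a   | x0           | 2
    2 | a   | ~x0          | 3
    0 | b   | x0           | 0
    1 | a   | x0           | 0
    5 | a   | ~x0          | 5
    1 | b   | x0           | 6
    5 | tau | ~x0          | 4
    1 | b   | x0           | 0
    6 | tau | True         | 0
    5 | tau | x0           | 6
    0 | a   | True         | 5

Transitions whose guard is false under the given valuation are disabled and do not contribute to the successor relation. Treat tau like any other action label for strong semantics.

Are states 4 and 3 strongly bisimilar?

Refine partition for ~:
  P[0] = {{0,1,2,3,4,5,6}}
  P[1] = {{0,1},{2},{3,4},{5,6}}
  P[2] = {{0},{1},{2},{3},{4},{5},{6}}
stable after 3 split(s): 7 block(s)
4∈{4}, 3∈{3}

Answer: NOT BISIMILAR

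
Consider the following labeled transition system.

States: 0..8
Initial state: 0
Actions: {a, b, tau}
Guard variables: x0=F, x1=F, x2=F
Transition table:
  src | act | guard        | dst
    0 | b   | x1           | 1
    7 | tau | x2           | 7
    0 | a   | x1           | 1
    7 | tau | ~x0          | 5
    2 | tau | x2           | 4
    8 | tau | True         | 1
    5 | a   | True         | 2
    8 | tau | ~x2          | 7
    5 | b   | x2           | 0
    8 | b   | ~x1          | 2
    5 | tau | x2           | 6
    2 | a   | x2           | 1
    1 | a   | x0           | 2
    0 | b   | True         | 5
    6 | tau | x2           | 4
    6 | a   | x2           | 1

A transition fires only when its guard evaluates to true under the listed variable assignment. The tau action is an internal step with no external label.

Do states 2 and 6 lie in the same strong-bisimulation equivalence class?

Answer: BISIMILAR

Working:
Bisimulation quotient by refinement:
  round 0: {{0,1,2,3,4,5,6,7,8}}
  round 1: {{0},{1,2,3,4,6},{5},{7},{8}}
5 equivalence class(es) (converged in 2)
2∈{1,2,3,4,6}, 6∈{1,2,3,4,6}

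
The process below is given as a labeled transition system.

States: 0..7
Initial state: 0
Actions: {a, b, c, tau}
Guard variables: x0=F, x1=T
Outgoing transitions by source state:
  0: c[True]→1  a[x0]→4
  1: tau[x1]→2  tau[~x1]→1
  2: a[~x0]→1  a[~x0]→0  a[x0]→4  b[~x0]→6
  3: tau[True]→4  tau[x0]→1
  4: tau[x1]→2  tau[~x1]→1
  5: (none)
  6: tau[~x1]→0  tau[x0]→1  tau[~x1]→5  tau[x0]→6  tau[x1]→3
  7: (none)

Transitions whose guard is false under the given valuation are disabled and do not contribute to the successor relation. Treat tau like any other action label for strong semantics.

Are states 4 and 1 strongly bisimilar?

Answer: BISIMILAR

Analysis:
Compute ~ classes (split until stable):
  round 0: {{0,1,2,3,4,5,6,7}}
  round 1: {{0},{1,3,4,6},{2},{5,7}}
  round 2: {{0},{1,4},{2},{3,6},{5,7}}
  round 3: {{0},{1,4},{2},{3},{5,7},{6}}
Fixed point at round 4; 6 class(es).
4∈{1,4}, 1∈{1,4}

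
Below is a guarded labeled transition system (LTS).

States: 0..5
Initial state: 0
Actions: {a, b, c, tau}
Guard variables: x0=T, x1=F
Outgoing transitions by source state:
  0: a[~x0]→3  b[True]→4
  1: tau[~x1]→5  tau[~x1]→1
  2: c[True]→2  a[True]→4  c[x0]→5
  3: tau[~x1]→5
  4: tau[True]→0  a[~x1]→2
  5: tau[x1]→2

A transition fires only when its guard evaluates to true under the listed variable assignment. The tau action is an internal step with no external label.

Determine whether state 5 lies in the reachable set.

Answer: REACHABLE

Trace:
Guard filter leaves 9 enabled edge(s).
depth 0: {0}
depth 1: {4}  total {0,4}
depth 2: {2}  total {0,2,4}
depth 3: {5}  total {0,2,4,5}
Reach set: {0,2,4,5}
Path to 5: b·a·c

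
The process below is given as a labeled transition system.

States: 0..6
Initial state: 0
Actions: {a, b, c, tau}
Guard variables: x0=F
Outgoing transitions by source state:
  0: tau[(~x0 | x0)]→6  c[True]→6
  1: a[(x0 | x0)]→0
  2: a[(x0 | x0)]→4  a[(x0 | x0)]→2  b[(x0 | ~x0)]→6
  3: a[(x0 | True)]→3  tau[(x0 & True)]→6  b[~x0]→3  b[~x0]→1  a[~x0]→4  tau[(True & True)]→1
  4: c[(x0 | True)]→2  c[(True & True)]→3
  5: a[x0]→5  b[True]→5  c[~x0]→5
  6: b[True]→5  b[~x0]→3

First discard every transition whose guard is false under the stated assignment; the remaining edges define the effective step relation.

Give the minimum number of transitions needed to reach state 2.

Answer: 4

Working:
BFS to 2:
  Layer 0: {0}
  Layer 1: {6}
  Layer 2: {3,5}
  Layer 3: {1,4}
  Layer 4: {2}
depth(2)=4, e.g. c·b·a·c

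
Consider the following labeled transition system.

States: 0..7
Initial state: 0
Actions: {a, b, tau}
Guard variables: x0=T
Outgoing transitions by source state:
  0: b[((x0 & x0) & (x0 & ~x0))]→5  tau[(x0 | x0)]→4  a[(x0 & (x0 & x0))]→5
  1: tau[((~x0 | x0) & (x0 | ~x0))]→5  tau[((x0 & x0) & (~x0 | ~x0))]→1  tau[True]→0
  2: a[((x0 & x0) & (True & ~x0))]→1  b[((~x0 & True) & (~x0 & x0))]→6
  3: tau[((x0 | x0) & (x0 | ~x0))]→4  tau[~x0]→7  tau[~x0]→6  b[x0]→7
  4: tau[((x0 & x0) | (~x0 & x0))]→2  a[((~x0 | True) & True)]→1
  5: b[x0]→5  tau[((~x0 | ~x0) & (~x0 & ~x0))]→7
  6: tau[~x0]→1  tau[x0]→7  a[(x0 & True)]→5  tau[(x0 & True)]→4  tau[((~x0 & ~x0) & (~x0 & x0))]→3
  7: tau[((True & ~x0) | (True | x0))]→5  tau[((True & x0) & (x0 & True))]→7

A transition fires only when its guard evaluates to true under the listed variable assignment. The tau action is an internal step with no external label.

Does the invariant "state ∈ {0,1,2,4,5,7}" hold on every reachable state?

Answer: INVARIANT HOLDS

Working:
Allowed set {0,1,2,4,5,7}
Reachable = {0,1,2,4,5}
  0: ok
  1: ok
  2: ok
  4: ok
  5: ok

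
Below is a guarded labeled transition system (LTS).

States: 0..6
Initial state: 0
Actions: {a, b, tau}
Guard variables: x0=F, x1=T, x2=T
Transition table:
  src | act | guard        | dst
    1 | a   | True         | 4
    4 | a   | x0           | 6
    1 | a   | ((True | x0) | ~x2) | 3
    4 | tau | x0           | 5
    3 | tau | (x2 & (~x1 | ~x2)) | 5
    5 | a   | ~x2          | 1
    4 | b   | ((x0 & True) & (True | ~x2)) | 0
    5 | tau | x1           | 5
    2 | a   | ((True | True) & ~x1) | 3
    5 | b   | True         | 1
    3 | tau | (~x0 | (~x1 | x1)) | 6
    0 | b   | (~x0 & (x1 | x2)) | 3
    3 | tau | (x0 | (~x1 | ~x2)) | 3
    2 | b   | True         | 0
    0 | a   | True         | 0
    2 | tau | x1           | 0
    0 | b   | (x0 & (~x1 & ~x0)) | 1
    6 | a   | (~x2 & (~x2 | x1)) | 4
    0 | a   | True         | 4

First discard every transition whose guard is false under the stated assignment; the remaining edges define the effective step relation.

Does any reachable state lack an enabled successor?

Reach set: {0,3,4,6}
  0: a→0  a→4  b→3  [3 out]
  3: tau→6  [1 out]
  4: ∅  [deadlock]
  6: ∅  [deadlock]
witness 4: a

Answer: DEADLOCK at state 4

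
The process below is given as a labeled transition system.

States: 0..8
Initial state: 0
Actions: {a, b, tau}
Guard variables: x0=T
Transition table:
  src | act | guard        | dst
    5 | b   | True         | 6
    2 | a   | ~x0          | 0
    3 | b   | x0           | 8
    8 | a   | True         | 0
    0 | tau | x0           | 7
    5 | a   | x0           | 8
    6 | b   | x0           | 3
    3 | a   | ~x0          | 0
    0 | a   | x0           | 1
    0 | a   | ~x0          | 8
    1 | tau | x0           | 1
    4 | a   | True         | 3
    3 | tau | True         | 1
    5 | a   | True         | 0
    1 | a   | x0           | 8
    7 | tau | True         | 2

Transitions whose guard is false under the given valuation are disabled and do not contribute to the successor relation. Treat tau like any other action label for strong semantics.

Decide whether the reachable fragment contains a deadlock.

Answer: DEADLOCK at state 2

Trace:
R = {0,1,2,7,8}
  0: a→1  tau→7  [2 exit(s)]
  1: a→8  tau→1  [2 exit(s)]
  2: ∅  [STUCK]
  7: tau→2  [1 exit(s)]
  8: a→0  [1 exit(s)]
trace reaching 2: tau·tau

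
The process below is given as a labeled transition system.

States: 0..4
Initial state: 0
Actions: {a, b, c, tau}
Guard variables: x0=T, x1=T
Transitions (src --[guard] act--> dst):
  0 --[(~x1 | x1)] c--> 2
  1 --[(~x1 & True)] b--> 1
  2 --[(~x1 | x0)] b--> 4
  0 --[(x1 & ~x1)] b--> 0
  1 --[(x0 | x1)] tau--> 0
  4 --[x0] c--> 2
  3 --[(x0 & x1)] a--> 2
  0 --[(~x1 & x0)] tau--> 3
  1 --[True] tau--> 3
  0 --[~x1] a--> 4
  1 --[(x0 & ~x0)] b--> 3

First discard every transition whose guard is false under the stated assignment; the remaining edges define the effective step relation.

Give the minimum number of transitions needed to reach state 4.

Layered search for 4:
  Layer 0: {0}
  Layer 1: {2}
  Layer 2: {4}
first hit 4 at d=2 via c·b

Answer: 2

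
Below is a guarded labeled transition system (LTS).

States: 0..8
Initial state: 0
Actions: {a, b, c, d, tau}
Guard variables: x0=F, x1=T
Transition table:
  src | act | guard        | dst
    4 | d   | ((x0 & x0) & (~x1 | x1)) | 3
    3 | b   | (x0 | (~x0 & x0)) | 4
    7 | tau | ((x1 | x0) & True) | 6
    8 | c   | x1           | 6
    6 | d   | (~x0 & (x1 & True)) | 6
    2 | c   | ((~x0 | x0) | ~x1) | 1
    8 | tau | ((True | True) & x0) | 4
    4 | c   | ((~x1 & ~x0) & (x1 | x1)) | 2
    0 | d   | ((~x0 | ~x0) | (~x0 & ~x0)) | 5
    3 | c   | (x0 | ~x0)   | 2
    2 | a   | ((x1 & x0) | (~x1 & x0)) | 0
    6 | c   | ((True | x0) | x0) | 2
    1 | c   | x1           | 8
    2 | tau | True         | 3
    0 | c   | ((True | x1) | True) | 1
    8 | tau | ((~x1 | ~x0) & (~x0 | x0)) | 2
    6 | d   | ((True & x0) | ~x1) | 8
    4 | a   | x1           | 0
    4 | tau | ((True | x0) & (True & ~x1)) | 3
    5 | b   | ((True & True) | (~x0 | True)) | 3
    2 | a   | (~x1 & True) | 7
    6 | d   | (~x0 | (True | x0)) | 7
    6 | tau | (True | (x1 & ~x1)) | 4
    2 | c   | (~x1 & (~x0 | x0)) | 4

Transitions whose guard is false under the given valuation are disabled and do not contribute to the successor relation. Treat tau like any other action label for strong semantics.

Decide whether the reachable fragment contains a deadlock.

R = {0,1,2,3,4,5,6,7,8}
  0: c→1  d→5  [2 exit(s)]
  1: c→8  [1 exit(s)]
  2: c→1  tau→3  [2 exit(s)]
  3: c→2  [1 exit(s)]
  4: a→0  [1 exit(s)]
  5: b→3  [1 exit(s)]
  6: c→2  d→6  d→7  tau→4  [4 exit(s)]
  7: tau→6  [1 exit(s)]
  8: c→6  tau→2  [2 exit(s)]

Answer: DEADLOCK-FREE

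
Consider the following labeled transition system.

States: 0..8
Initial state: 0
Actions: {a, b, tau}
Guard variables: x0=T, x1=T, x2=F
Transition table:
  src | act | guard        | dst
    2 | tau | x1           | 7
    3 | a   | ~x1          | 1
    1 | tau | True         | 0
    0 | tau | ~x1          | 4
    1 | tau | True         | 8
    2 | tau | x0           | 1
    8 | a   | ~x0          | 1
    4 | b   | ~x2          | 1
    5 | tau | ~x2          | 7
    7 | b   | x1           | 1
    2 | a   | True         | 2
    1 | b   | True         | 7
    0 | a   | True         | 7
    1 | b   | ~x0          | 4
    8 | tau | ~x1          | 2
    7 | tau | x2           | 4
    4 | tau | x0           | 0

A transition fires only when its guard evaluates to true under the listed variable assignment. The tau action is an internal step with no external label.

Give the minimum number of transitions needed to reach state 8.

Answer: 3

Analysis:
Breadth-first toward 8:
  Layer 0: {0}
  Layer 1: {7}
  Layer 2: {1}
  Layer 3: {8}
8 enters at depth 3; path a·b·tau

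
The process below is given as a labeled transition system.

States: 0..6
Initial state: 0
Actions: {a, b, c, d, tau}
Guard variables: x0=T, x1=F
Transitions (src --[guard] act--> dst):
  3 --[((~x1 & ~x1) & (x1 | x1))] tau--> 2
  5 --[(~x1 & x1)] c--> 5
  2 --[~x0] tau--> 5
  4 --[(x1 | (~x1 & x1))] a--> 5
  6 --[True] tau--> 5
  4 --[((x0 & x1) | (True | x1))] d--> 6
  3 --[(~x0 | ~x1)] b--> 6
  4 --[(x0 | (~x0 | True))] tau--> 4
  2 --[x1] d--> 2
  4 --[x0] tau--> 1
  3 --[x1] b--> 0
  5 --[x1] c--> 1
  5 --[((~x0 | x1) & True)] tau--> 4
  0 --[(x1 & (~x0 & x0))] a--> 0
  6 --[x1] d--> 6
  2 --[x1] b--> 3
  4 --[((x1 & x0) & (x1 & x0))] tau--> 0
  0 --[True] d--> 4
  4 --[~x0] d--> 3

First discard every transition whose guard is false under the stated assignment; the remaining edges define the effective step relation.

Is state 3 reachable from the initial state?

After dropping false guards: 6 live edges.
Layer 0: {0}
Layer 1: {4}  cumulative {0,4}
Layer 2: {1,6}  cumulative {0,1,4,6}
Layer 3: {5}  cumulative {0,1,4,5,6}
Reachable = {0,1,4,5,6}

Answer: UNREACHABLE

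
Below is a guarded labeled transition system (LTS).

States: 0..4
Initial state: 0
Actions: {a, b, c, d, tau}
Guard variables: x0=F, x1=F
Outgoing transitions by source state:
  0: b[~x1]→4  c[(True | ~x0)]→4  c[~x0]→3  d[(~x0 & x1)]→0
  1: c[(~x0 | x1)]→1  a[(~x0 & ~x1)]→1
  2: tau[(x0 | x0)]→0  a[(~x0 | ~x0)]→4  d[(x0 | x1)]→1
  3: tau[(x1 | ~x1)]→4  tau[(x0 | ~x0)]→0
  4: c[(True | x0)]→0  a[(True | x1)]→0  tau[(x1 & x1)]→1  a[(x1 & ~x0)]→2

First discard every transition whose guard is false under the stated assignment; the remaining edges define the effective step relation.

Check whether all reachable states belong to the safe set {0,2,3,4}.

Safe = {0,2,3,4}
Reachable = {0,3,4}
  0: ✓
  3: ✓
  4: ✓

Answer: INVARIANT HOLDS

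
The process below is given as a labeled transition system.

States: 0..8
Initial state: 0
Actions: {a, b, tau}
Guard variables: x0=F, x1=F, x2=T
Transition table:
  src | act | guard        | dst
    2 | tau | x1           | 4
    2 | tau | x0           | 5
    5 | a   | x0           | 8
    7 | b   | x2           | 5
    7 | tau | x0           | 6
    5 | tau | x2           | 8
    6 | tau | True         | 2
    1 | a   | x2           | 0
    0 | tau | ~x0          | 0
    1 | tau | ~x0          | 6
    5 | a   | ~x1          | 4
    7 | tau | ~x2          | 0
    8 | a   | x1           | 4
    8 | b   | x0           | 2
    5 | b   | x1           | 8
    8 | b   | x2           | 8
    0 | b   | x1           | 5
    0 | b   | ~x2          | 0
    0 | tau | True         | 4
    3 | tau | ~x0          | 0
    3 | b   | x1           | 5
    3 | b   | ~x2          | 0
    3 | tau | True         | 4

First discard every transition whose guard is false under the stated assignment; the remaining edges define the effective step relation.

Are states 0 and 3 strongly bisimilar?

Answer: BISIMILAR

Working:
Compute ~ classes (split until stable):
  π0 = {{0,1,2,3,4,5,6,7,8}}
  π1 = {{0,3,6},{1,5},{2,4},{7,8}}
  π2 = {{0,3},{1},{2,4},{5},{6},{7},{8}}
stable after 3 split(s): 7 block(s)
[0]={0,3}  [3]={0,3}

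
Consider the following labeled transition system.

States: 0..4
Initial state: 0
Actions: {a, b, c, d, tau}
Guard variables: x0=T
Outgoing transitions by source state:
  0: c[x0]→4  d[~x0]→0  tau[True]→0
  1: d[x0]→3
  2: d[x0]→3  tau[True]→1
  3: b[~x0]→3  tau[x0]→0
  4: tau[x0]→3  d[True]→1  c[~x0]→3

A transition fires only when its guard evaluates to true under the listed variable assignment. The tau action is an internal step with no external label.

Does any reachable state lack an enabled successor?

R = {0,1,3,4}
  0: c→4  tau→0  [2 exit(s)]
  1: d→3  [1 exit(s)]
  3: tau→0  [1 exit(s)]
  4: d→1  tau→3  [2 exit(s)]

Answer: DEADLOCK-FREE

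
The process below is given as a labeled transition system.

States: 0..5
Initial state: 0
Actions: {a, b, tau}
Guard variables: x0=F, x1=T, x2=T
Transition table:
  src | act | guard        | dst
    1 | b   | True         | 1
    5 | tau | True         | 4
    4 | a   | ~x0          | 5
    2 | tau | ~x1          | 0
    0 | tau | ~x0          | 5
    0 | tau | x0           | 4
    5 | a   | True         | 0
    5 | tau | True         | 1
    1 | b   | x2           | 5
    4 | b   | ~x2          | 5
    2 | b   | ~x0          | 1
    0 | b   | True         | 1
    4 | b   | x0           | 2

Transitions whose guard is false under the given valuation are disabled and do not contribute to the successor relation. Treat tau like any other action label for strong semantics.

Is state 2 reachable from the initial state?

Answer: UNREACHABLE

Analysis:
After dropping false guards: 9 live edges.
L0 = {0}
L1 = {1,5}  now seen {0,1,5}
L2 = {4}  now seen {0,1,4,5}
R = {0,1,4,5}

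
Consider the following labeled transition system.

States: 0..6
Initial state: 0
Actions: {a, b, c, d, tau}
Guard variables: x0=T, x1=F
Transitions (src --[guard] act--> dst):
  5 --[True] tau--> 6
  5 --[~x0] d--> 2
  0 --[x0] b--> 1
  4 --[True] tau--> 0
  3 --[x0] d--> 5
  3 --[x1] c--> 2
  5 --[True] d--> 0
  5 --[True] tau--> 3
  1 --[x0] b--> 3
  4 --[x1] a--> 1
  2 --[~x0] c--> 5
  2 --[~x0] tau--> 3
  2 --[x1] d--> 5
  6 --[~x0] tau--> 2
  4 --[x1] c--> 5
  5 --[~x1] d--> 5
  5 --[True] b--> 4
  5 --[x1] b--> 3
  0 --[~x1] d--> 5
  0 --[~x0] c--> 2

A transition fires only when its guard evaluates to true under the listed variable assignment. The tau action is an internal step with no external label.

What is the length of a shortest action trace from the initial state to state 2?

Layered search for 2:
  Layer 0: {0}
  Layer 1: {1,5}
  Layer 2: {3,4,6}
2 never appears.

Answer: UNREACHABLE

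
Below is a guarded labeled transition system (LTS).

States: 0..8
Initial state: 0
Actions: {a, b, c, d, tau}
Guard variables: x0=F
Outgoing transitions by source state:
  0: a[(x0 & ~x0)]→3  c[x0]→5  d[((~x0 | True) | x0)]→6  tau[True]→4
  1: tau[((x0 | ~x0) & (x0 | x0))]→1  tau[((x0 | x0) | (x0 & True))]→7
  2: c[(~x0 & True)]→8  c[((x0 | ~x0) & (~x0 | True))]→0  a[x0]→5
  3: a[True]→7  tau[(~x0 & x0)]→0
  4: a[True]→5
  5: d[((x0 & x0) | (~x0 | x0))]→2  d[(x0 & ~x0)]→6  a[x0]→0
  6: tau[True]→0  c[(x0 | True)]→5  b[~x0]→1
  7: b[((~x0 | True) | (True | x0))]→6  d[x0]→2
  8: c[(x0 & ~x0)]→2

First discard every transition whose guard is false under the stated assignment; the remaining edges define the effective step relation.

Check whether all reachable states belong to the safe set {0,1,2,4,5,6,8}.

Answer: INVARIANT HOLDS

Working:
Inv-set: {0,1,2,4,5,6,8}
R = {0,1,2,4,5,6,8}
  0: ok
  1: ok
  2: ok
  4: ok
  5: ok
  6: ok
  8: ok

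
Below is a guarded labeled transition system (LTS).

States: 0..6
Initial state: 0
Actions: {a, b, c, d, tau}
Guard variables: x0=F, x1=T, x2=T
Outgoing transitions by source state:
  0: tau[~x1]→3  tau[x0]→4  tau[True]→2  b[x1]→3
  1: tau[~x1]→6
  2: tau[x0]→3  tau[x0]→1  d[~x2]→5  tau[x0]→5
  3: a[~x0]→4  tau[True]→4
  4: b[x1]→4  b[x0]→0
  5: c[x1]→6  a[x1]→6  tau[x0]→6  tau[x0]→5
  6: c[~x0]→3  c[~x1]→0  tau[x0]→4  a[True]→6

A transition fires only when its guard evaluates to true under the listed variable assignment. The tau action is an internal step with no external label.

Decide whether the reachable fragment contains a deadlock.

Answer: DEADLOCK at state 2

Working:
Reach set: {0,2,3,4}
  0: b→3  tau→2  [2 out]
  2: ∅  [STUCK]
  3: a→4  tau→4  [2 out]
  4: b→4  [1 out]
witness 2: tau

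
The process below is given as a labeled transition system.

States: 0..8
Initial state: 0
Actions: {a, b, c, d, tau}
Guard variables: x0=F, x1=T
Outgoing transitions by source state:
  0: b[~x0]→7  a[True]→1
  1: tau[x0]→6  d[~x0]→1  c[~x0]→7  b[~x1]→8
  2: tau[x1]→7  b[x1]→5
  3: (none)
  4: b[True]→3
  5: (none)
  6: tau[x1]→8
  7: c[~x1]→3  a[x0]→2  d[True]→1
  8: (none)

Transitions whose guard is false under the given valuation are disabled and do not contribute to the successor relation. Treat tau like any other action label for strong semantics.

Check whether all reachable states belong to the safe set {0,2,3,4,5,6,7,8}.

Answer: INVARIANT VIOLATED at state 1

Trace:
Inv-set: {0,2,3,4,5,6,7,8}
Reach set: {0,1,7}
  0: safe
  1: outside
  7: safe
reach 1 via a — violates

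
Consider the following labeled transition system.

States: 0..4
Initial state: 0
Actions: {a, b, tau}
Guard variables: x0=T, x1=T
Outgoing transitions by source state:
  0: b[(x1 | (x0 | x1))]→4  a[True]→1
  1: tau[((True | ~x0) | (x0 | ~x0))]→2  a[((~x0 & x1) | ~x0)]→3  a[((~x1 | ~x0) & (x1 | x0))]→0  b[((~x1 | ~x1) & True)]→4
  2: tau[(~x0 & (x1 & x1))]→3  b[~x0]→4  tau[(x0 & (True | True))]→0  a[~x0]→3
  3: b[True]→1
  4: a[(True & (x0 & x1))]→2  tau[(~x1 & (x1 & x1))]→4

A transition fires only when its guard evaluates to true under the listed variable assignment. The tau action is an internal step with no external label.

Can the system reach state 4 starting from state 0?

Answer: REACHABLE

Working:
Guard filter leaves 6 enabled edge(s).
Layer 0: {0}
Layer 1: {1,4}  total {0,1,4}
Layer 2: {2}  total {0,1,2,4}
Reachable = {0,1,2,4}
Path to 4: b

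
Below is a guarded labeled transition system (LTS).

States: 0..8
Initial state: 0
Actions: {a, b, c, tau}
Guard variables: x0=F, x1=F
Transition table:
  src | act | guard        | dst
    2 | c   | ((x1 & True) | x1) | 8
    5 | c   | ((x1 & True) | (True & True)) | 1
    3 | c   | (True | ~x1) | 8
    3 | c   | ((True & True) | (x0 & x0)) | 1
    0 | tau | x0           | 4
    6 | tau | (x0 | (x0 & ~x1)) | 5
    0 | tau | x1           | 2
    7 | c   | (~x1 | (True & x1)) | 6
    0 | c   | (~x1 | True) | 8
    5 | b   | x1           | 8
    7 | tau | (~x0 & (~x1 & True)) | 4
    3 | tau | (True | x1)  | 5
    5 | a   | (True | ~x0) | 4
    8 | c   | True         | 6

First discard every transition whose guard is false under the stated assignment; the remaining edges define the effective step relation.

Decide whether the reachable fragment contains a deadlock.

Answer: DEADLOCK at state 6

Trace:
Reachable = {0,6,8}
  0: c→8  [deg 1]
  6: ∅  [no exit]
  8: c→6  [deg 1]
Path to 6: c·c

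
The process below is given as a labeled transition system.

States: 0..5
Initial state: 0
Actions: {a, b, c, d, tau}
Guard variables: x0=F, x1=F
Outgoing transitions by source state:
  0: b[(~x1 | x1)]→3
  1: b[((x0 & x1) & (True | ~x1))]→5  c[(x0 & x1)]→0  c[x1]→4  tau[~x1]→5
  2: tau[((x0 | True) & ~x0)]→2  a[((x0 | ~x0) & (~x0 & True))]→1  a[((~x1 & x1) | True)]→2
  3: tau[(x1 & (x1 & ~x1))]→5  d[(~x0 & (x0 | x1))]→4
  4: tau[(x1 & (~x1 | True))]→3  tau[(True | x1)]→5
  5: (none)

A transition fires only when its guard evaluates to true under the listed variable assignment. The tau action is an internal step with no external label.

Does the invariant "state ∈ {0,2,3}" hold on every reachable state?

Answer: INVARIANT HOLDS

Analysis:
Inv-set: {0,2,3}
Reachable = {0,3}
  0: ok
  3: ok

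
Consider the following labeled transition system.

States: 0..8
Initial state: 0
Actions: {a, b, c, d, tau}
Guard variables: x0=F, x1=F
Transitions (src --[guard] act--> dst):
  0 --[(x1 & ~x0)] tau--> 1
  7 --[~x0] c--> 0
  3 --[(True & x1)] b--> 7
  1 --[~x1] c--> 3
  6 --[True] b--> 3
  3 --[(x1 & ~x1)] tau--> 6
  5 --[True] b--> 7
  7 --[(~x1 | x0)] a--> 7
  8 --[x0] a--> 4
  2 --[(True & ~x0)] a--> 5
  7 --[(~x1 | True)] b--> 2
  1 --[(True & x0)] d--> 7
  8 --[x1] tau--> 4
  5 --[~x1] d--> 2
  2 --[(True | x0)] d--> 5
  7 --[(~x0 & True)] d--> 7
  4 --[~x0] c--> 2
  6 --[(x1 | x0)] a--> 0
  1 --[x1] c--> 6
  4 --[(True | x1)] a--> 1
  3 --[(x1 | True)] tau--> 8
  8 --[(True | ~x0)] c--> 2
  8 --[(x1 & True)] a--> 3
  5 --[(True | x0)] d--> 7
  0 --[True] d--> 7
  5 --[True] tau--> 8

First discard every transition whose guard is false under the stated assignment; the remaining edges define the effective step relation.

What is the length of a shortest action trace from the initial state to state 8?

BFS to 8:
  Layer 0: {0}
  Layer 1: {7}
  Layer 2: {2}
  Layer 3: {5}
  Layer 4: {8}
depth(8)=4, e.g. d·b·a·tau

Answer: 4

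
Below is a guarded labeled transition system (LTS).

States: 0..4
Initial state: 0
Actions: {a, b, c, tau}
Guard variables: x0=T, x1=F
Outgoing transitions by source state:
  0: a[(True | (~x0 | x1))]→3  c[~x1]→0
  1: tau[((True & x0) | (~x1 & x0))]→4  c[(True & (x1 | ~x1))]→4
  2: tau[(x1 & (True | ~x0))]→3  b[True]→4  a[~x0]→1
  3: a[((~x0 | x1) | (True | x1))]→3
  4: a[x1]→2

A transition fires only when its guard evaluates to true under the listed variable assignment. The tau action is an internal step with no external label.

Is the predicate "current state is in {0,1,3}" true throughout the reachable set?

Safe = {0,1,3}
Reach set: {0,3}
  0: safe
  3: safe

Answer: INVARIANT HOLDS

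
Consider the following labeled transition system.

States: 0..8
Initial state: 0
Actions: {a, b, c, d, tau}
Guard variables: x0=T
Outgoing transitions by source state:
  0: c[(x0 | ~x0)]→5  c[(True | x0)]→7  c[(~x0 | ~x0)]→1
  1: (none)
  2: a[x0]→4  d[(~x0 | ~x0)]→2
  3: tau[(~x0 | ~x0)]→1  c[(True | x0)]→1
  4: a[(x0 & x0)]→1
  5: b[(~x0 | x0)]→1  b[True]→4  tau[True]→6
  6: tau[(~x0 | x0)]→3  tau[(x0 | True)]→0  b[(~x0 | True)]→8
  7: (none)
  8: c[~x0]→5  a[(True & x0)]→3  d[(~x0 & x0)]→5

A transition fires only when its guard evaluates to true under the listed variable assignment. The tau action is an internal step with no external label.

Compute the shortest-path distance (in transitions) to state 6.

Layered search for 6:
  depth 0: {0}
  depth 1: {5,7}
  depth 2: {1,4,6}
depth(6)=2, e.g. c·tau

Answer: 2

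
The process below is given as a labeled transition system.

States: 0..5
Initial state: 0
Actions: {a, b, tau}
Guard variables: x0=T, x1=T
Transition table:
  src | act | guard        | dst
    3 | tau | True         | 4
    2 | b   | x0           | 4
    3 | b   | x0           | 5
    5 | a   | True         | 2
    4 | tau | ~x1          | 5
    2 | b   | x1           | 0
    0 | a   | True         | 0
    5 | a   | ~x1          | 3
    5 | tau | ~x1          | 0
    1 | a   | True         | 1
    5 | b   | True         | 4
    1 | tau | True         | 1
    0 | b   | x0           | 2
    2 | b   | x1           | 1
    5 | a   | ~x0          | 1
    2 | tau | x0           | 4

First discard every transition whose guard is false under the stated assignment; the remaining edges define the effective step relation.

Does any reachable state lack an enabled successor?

Answer: DEADLOCK at state 4

Analysis:
R = {0,1,2,4}
  0: a→0  b→2  [deg 2]
  1: a→1  tau→1  [deg 2]
  2: b→0  b→1  b→4  tau→4  [deg 4]
  4: ∅  [deadlock]
trace reaching 4: b·b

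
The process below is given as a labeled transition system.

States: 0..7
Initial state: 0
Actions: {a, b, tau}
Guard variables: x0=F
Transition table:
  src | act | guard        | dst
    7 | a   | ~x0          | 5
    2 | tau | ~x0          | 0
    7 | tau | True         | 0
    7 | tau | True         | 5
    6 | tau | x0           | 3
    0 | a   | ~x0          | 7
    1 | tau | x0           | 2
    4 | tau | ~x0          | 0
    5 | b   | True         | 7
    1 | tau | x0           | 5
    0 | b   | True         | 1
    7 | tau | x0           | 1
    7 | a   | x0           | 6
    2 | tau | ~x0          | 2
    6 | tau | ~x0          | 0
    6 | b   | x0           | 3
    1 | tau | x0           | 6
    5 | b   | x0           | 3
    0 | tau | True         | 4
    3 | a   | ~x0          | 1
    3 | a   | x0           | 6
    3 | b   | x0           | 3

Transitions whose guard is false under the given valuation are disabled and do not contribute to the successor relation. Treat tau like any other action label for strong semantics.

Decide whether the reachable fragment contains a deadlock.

R = {0,1,4,5,7}
  0: a→7  b→1  tau→4  [3 exit(s)]
  1: ∅  [deadlock]
  4: tau→0  [1 exit(s)]
  5: b→7  [1 exit(s)]
  7: a→5  tau→0  tau→5  [3 exit(s)]
trace reaching 1: b

Answer: DEADLOCK at state 1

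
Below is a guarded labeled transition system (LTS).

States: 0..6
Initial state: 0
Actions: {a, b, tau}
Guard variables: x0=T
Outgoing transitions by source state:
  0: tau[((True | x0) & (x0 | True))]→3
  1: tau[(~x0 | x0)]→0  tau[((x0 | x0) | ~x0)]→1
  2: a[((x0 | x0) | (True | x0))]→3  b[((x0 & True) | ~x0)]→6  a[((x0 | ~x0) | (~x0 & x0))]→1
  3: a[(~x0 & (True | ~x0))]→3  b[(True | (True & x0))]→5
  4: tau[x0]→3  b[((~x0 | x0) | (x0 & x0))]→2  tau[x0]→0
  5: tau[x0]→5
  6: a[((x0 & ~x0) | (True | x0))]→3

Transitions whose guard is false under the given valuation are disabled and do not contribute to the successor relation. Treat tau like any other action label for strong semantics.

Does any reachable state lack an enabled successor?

Answer: DEADLOCK-FREE

Analysis:
Reach set: {0,3,5}
  0: tau→3  [1 exit(s)]
  3: b→5  [1 exit(s)]
  5: tau→5  [1 exit(s)]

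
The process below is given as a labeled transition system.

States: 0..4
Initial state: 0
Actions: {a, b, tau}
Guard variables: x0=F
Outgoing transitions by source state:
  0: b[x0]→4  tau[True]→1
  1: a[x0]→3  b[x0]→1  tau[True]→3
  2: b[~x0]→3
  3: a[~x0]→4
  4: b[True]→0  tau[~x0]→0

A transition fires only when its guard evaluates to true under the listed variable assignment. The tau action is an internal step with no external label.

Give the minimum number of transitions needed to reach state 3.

BFS to 3:
  L0 = {0}
  L1 = {1}
  L2 = {3}
3 enters at depth 2; path tau·tau

Answer: 2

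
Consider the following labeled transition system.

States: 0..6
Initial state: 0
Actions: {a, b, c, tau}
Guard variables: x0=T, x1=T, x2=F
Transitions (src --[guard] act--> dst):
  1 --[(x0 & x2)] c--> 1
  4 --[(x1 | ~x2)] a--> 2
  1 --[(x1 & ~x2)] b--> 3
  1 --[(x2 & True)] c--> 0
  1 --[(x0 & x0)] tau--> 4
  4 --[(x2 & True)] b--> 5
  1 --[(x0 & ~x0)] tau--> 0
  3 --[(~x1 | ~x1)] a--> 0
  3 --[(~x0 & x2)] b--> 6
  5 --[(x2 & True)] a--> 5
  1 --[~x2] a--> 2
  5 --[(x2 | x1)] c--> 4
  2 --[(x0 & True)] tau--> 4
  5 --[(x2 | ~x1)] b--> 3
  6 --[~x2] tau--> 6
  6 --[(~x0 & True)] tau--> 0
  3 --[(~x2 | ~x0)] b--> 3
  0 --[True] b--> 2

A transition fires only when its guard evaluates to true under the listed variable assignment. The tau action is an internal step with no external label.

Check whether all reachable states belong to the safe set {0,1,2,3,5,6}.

Safe = {0,1,2,3,5,6}
Reach set: {0,2,4}
  0: ✓
  2: ✓
  4: outside
witness against invariant: b·tau → 4

Answer: INVARIANT VIOLATED at state 4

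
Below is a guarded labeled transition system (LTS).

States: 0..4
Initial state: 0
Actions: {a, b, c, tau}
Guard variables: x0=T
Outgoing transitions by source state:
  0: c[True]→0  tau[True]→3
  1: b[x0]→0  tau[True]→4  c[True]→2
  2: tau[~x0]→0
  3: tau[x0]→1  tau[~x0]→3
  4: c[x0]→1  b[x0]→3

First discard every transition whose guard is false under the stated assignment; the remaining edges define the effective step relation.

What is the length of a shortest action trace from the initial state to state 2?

BFS to 2:
  L0 = {0}
  L1 = {3}
  L2 = {1}
  L3 = {2,4}
depth(2)=3, e.g. tau·tau·c

Answer: 3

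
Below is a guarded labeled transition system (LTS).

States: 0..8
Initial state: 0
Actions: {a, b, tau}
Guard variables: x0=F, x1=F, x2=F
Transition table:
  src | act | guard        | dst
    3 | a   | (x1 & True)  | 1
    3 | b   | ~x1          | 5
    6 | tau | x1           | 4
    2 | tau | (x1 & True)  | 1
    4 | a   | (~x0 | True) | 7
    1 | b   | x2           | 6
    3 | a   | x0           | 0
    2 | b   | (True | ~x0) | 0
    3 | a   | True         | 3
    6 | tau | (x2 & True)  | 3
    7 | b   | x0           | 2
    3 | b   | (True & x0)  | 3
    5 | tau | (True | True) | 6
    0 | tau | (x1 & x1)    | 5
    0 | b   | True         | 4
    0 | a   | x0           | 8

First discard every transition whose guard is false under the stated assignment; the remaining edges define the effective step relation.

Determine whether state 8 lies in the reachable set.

Answer: UNREACHABLE

Analysis:
After dropping false guards: 6 live edges.
Layer 0: {0}
Layer 1: {4}  total {0,4}
Layer 2: {7}  total {0,4,7}
R = {0,4,7}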